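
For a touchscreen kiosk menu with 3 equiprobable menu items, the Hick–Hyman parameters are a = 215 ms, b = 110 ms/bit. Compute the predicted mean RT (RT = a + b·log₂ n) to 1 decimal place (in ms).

389.3 ms

log₂(3) = 1.5850 bits, so RT = 215 + 110 × 1.5850 ≈ 389.346 ms.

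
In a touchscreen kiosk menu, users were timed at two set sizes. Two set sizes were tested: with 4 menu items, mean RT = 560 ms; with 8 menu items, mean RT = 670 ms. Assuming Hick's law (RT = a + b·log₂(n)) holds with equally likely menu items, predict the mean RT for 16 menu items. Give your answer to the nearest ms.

780 ms

With log₂ n on the abscissa the relation is linear; from the two conditions:
  b = (670 − 560) / (log₂ 8 − log₂ 4) = 110 / (3 − 2) = 110 ms/bit
  a = 560 − 110 × 2 = 340 ms
Then RT(16) = 340 + 110 × log₂ 16 = 340 + 110 × 4 ≈ 780.000 ms.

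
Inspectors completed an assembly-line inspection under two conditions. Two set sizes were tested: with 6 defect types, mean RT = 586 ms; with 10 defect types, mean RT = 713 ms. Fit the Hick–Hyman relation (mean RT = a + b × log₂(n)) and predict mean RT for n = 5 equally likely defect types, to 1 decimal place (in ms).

RT is linear in log₂ n, so two points fix the line:
  b = (713 − 586) / (log₂ 10 − log₂ 6) = 127 / (3.3219 − 2.5850) = 172.328 ms/bit
  a = 586 − 172.328 × 2.5850 = 140.538 ms
Then RT(5) = 140.538 + 172.328 × log₂ 5 = 140.538 + 172.328 × 2.3219 ≈ 540.672 ms.

540.7 ms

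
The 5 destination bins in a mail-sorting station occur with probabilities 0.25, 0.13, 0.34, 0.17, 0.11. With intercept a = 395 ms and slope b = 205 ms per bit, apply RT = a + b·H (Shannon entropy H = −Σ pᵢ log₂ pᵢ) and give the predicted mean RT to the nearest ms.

H = 0.25·log₂(1/0.25) + 0.13·log₂(1/0.13) + 0.34·log₂(1/0.34) + 0.17·log₂(1/0.17) + 0.11·log₂(1/0.11) = 2.1967 bits.
RT = 395 + 205 × 2.1967 = 845.32 ms.

845 ms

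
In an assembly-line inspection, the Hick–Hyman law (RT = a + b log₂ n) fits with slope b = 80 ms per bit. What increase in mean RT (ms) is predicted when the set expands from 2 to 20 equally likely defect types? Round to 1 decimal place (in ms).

The intercept a cancels: ΔRT = b·(log₂ n₂ − log₂ n₁) = b·log₂(n₂/n₁).
log₂(20) − log₂(2) = 4.3219 − 1 = 3.3219.
ΔRT = 80 × 3.3219 = 265.754 ms.

265.8 ms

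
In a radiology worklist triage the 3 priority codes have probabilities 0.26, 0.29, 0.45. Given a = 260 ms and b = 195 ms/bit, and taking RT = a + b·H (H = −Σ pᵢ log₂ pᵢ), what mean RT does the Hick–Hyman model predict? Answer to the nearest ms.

561 ms

Entropy contributions −pᵢ log₂ pᵢ: 0.5053, 0.5179, 0.5184; sum H = 1.5416 bits.
RT = a + bH = 260 + 195·1.5416 = 560.61 ms.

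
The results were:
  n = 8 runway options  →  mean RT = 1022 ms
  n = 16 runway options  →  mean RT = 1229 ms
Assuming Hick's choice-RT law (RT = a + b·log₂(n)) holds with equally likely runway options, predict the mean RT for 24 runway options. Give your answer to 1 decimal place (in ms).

With log₂ n on the abscissa the relation is linear; from the two conditions:
  b = (1229 − 1022) / (log₂ 16 − log₂ 8) = 207 / (4 − 3) = 207.000 ms/bit
  a = 1022 − 207.000 × 3 = 401.000 ms
Then RT(24) = 401.000 + 207.000 × log₂ 24 = 401.000 + 207.000 × 4.5850 ≈ 1350.087 ms.

1350.1 ms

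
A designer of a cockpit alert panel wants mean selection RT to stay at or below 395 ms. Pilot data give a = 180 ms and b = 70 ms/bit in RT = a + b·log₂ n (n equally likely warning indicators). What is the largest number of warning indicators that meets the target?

8

Set 180 + 70·log₂ n ≤ 395 → log₂ n ≤ (395 − 180)/70 = 3.0714.
So n ≤ 2^3.0714 = 8.406; the largest integer n is 8.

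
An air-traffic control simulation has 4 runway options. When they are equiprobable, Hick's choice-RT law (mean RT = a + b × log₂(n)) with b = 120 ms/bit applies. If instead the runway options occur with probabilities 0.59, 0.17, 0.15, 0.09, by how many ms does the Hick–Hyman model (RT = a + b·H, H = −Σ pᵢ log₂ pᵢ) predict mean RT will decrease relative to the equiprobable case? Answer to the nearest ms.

Equiprobable entropy H₀ = log₂ 4 = 2.0000 bits.
Skewed entropy H = −Σ pᵢ log₂ pᵢ = 1.6069 bits.
ΔRT = b·(H₀ − H) = 120 × 0.3931 = 47.17 ms.

47 ms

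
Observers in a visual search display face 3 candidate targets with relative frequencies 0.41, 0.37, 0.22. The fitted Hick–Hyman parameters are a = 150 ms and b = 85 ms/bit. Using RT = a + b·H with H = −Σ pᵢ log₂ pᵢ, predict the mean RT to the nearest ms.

281 ms

Entropy contributions −pᵢ log₂ pᵢ: 0.5274, 0.5307, 0.4806; sum H = 1.5387 bits.
RT = a + bH = 150 + 85·1.5387 = 280.79 ms.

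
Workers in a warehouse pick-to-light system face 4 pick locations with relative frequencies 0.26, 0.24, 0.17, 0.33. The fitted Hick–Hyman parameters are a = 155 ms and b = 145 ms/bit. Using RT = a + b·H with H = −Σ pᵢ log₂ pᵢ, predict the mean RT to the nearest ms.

Entropy contributions −pᵢ log₂ pᵢ: 0.5053, 0.4941, 0.4346, 0.5278; sum H = 1.9618 bits.
RT = a + bH = 155 + 145·1.9618 = 439.47 ms.

439 ms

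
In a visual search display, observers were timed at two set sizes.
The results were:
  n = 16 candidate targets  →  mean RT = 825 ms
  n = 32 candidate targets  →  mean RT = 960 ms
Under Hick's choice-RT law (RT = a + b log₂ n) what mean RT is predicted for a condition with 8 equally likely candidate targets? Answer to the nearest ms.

With log₂ n on the abscissa the relation is linear; from the two conditions:
  b = (960 − 825) / (log₂ 32 − log₂ 16) = 135 / (5 − 4) = 135 ms/bit
  a = 825 − 135 × 4 = 285 ms
Then RT(8) = 285 + 135 × log₂ 8 = 285 + 135 × 3 ≈ 690.000 ms.

690 ms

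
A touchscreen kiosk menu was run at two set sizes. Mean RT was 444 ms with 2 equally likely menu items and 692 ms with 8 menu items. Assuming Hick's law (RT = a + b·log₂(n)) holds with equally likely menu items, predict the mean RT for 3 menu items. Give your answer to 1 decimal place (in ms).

Fit slope and intercept:
  b = (692 − 444) / (log₂ 8 − log₂ 2) = 248 / (3 − 1) = 124.000 ms/bit
  a = 444 − 124.000 × 1 = 320.000 ms
Then RT(3) = 320.000 + 124.000 × log₂ 3 = 320.000 + 124.000 × 1.5850 ≈ 516.535 ms.

516.5 ms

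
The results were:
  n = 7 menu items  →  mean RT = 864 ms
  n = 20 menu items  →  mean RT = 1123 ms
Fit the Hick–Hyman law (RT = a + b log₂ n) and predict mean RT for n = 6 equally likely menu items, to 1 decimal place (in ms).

826.0 ms

With log₂ n on the abscissa the relation is linear; from the two conditions:
  b = (1123 − 864) / (log₂ 20 − log₂ 7) = 259 / (4.3219 − 2.8074) = 171.005 ms/bit
  a = 864 − 171.005 × 2.8074 = 383.928 ms
Then RT(6) = 383.928 + 171.005 × log₂ 6 = 383.928 + 171.005 × 2.5850 ≈ 825.970 ms.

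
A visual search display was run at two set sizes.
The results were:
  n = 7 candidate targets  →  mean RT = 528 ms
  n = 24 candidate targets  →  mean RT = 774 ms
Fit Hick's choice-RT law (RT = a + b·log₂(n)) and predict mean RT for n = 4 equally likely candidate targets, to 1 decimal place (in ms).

416.3 ms

Solve the two-equation system in a and b:
  b = (774 − 528) / (log₂ 24 − log₂ 7) = 246 / (4.5850 − 2.8074) = 138.388 ms/bit
  a = 528 − 138.388 × 2.8074 = 139.495 ms
Then RT(4) = 139.495 + 138.388 × log₂ 4 = 139.495 + 138.388 × 2 ≈ 416.272 ms.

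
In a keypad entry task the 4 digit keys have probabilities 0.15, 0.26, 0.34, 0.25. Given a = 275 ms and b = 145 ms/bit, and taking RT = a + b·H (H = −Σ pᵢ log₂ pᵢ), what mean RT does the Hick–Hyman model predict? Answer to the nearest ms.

557 ms

Entropy contributions −pᵢ log₂ pᵢ: 0.4105, 0.5053, 0.5292, 0.5000; sum H = 1.9450 bits.
RT = a + bH = 275 + 145·1.9450 = 557.03 ms.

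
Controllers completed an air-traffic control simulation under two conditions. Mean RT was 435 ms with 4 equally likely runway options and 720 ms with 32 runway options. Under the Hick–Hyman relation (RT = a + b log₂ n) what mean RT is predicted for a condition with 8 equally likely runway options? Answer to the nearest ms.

530 ms

Solve the two-equation system in a and b:
  b = (720 − 435) / (log₂ 32 − log₂ 4) = 285 / (5 − 2) = 95 ms/bit
  a = 435 − 95 × 2 = 245 ms
Then RT(8) = 245 + 95 × log₂ 8 = 245 + 95 × 3 ≈ 530.000 ms.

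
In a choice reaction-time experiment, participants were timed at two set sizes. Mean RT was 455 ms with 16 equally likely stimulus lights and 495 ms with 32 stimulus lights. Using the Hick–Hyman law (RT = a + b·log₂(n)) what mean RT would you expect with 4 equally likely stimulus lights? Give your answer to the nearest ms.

Solve the two-equation system in a and b:
  b = (495 − 455) / (log₂ 32 − log₂ 16) = 40 / (5 − 4) = 40 ms/bit
  a = 455 − 40 × 4 = 295 ms
Then RT(4) = 295 + 40 × log₂ 4 = 295 + 40 × 2 ≈ 375.000 ms.

375 ms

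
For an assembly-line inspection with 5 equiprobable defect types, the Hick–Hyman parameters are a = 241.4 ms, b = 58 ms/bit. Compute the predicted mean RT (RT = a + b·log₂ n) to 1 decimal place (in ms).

log₂(5) = 2.3219 bits, so RT = 241.4 + 58 × 2.3219 ≈ 376.072 ms.

376.1 ms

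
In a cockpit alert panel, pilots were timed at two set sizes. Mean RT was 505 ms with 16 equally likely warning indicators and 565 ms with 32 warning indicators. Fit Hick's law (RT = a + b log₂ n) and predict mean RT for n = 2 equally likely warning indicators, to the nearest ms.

RT is linear in log₂ n, so two points fix the line:
  b = (565 − 505) / (log₂ 32 − log₂ 16) = 60 / (5 − 4) = 60 ms/bit
  a = 505 − 60 × 4 = 265 ms
Then RT(2) = 265 + 60 × log₂ 2 = 265 + 60 × 1 ≈ 325.000 ms.

325 ms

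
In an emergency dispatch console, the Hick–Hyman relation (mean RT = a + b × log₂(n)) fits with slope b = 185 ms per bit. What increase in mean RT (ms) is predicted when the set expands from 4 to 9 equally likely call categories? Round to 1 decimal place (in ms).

216.4 ms

The intercept a cancels: ΔRT = b·(log₂ n₂ − log₂ n₁) = b·log₂(n₂/n₁).
log₂(9) − log₂(4) = 3.1699 − 2 = 1.1699.
ΔRT = 185 × 1.1699 = 216.436 ms.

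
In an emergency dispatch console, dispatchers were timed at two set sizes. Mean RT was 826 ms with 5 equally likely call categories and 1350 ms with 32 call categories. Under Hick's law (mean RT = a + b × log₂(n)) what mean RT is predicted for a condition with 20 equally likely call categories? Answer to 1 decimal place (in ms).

1217.3 ms

Solve the two-equation system in a and b:
  b = (1350 − 826) / (log₂ 32 − log₂ 5) = 524 / (5 − 2.3219) = 195.663 ms/bit
  a = 826 − 195.663 × 2.3219 = 371.684 ms
Then RT(20) = 371.684 + 195.663 × log₂ 20 = 371.684 + 195.663 × 4.3219 ≈ 1217.326 ms.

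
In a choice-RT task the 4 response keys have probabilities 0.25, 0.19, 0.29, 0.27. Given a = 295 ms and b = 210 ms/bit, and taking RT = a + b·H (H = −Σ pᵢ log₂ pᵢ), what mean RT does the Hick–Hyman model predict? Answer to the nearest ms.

711 ms

Entropy contributions −pᵢ log₂ pᵢ: 0.5000, 0.4552, 0.5179, 0.5100; sum H = 1.9832 bits.
RT = a + bH = 295 + 210·1.9832 = 711.46 ms.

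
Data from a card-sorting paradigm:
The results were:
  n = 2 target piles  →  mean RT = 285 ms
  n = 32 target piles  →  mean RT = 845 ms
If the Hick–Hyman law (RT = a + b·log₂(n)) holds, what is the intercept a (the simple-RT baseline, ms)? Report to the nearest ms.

b = (RT₂ − RT₁)/(log₂ n₂ − log₂ n₁) = (845 − 285)/(5 − 1) = 140 ms/bit.
Intercept: a = 285 − 140·log₂(2) = 145.000 ms.

145 ms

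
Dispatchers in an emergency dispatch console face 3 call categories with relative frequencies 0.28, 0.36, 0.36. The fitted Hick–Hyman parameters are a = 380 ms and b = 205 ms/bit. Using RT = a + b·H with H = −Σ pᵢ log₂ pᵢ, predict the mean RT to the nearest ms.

H = 0.28·log₂(1/0.28) + 0.36·log₂(1/0.36) + 0.36·log₂(1/0.36) = 1.5755 bits.
RT = 380 + 205 × 1.5755 = 702.97 ms.

703 ms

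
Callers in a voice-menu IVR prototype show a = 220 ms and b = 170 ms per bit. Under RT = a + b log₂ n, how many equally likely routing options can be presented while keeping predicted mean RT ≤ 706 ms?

Information budget: (706 − 220)/170 = 2.8588 bits, so n ≤ 2^2.8588 = 7.254 → at most 7.

7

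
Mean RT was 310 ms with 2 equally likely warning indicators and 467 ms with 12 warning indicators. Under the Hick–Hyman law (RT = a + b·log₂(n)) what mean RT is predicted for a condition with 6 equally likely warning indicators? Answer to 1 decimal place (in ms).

406.3 ms

With log₂ n on the abscissa the relation is linear; from the two conditions:
  b = (467 − 310) / (log₂ 12 − log₂ 2) = 157 / (3.5850 − 1) = 60.736 ms/bit
  a = 310 − 60.736 × 1 = 249.264 ms
Then RT(6) = 249.264 + 60.736 × log₂ 6 = 249.264 + 60.736 × 2.5850 ≈ 406.264 ms.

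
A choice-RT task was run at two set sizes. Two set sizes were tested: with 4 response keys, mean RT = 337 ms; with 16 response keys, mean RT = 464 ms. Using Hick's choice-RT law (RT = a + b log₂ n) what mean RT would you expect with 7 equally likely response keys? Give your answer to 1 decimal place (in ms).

Fit slope and intercept:
  b = (464 − 337) / (log₂ 16 − log₂ 4) = 127 / (4 − 2) = 63.500 ms/bit
  a = 337 − 63.500 × 2 = 210.000 ms
Then RT(7) = 210.000 + 63.500 × log₂ 7 = 210.000 + 63.500 × 2.8074 ≈ 388.267 ms.

388.3 ms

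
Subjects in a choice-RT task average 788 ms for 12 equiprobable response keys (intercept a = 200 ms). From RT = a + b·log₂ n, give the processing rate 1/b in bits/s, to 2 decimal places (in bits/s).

6.10 bits/s

b = (788 − 200)/log₂ 12 = 588/3.5850 = 164.018 ms per bit = 0.16402 s/bit; the reciprocal is 6.097 bits/s.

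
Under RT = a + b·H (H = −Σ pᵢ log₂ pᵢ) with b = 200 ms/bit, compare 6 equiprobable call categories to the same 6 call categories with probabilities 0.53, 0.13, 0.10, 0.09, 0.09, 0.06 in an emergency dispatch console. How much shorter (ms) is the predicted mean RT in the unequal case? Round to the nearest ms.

103 ms

The RT saving is b·ΔH. Equiprobable H₀ = log₂(6) = 2.5850 bits; with the given probabilities H = 2.0691 bits.
b·(H₀ − H) = 200 × (2.5850 − 2.0691) = 103.17 ms.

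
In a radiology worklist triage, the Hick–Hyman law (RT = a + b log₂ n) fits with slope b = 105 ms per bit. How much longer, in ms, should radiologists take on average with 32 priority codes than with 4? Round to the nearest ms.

315 ms

Only the slope matters, since a is common to both: ΔRT = b·log₂(n₂/n₁).
log₂(32) − log₂(4) = log₂(32/4) = log₂(8) = 3.
ΔRT = 105 × 3.0000 = 315.000 ms.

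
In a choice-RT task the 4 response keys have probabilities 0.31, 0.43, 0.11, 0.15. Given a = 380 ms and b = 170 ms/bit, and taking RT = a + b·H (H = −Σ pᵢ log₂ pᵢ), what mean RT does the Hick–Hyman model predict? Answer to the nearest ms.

H = 0.31·log₂(1/0.31) + 0.43·log₂(1/0.43) + 0.11·log₂(1/0.11) + 0.15·log₂(1/0.15) = 1.8082 bits.
RT = 380 + 170 × 1.8082 = 687.39 ms.

687 ms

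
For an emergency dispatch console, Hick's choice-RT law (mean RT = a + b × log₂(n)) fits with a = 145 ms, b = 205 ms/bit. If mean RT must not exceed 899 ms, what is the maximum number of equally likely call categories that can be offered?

12

Set 145 + 205·log₂ n ≤ 899 → log₂ n ≤ (899 − 145)/205 = 3.6780.
So n ≤ 2^3.6780 = 12.800; the largest integer n is 12.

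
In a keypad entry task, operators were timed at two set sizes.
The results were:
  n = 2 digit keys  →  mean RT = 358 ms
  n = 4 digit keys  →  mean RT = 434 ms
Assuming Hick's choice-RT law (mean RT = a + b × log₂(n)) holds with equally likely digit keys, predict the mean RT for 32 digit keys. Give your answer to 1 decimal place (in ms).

662.0 ms

RT is linear in log₂ n, so two points fix the line:
  b = (434 − 358) / (log₂ 4 − log₂ 2) = 76 / (2 − 1) = 76.000 ms/bit
  a = 358 − 76.000 × 1 = 282.000 ms
Then RT(32) = 282.000 + 76.000 × log₂ 32 = 282.000 + 76.000 × 5 ≈ 662.000 ms.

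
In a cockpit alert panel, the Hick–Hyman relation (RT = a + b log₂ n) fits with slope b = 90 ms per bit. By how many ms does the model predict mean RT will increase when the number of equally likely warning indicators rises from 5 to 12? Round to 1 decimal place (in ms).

113.7 ms

ΔRT = (a + b log₂ n₂) − (a + b log₂ n₁) = b·(log₂ n₂ − log₂ n₁).
log₂(12) − log₂(5) = 3.5850 − 2.3219 = 1.2630.
ΔRT = 90 × 1.2630 = 113.673 ms.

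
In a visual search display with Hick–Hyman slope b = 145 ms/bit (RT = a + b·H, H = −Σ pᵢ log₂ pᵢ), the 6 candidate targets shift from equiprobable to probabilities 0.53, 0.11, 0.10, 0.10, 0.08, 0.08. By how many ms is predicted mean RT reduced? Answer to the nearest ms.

The RT saving is b·ΔH. Equiprobable H₀ = log₂(6) = 2.5850 bits; with the given probabilities H = 2.0831 bits.
b·(H₀ − H) = 145 × (2.5850 − 2.0831) = 72.76 ms.

73 ms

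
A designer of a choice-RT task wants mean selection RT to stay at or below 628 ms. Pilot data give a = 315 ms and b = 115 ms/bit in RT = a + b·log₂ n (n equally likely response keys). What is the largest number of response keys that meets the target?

115·log₂ n ≤ 628 − 315 = 313, giving log₂ n ≤ 2.7217 and n ≤ 6.597. The largest whole number is 6.

6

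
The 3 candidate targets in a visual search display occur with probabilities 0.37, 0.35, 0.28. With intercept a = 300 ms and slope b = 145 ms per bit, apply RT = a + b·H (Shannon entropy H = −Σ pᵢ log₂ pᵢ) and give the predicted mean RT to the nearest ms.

H = 0.37·log₂(1/0.37) + 0.35·log₂(1/0.35) + 0.28·log₂(1/0.28) = 1.5751 bits.
RT = 300 + 145 × 1.5751 = 528.38 ms.

528 ms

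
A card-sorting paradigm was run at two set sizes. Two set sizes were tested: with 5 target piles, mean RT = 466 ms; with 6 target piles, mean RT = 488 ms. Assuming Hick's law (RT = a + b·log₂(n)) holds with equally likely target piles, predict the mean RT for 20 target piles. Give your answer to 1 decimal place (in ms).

633.3 ms

Solve the two-equation system in a and b:
  b = (488 − 466) / (log₂ 6 − log₂ 5) = 22 / (2.5850 − 2.3219) = 83.639 ms/bit
  a = 466 − 83.639 × 2.3219 = 271.796 ms
Then RT(20) = 271.796 + 83.639 × log₂ 20 = 271.796 + 83.639 × 4.3219 ≈ 633.278 ms.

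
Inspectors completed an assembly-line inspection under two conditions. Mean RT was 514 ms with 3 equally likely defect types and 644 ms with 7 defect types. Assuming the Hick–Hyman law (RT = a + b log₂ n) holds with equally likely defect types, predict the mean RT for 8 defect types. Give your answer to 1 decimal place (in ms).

Fit slope and intercept:
  b = (644 − 514) / (log₂ 7 − log₂ 3) = 130 / (2.8074 − 1.5850) = 106.349 ms/bit
  a = 514 − 106.349 × 1.5850 = 345.441 ms
Then RT(8) = 345.441 + 106.349 × log₂ 8 = 345.441 + 106.349 × 3 ≈ 664.488 ms.

664.5 ms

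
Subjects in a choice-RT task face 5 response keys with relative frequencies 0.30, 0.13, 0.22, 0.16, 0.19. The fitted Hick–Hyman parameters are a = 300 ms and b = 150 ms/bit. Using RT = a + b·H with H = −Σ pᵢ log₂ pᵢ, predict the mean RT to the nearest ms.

639 ms

Entropy contributions −pᵢ log₂ pᵢ: 0.5211, 0.3826, 0.4806, 0.4230, 0.4552; sum H = 2.2626 bits.
RT = a + bH = 300 + 150·2.2626 = 639.38 ms.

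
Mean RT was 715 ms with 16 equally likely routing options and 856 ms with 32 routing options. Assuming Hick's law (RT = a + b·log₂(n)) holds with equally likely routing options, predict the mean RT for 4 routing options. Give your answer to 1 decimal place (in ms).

433.0 ms

With log₂ n on the abscissa the relation is linear; from the two conditions:
  b = (856 − 715) / (log₂ 32 − log₂ 16) = 141 / (5 − 4) = 141.000 ms/bit
  a = 715 − 141.000 × 4 = 151.000 ms
Then RT(4) = 151.000 + 141.000 × log₂ 4 = 151.000 + 141.000 × 2 ≈ 433.000 ms.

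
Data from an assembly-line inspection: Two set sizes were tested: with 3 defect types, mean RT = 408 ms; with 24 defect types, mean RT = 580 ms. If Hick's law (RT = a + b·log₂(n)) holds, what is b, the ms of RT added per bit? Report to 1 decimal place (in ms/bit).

57.3 ms/bit

Slope: b = (580 − 408) / (log₂ 24 − log₂ 3) = 172/3.0000 = 57.333 ms/bit.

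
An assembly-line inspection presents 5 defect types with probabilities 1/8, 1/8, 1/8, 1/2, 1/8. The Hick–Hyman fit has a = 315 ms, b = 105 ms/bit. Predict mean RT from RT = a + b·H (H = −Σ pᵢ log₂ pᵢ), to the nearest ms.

Each term −pᵢ log₂ pᵢ: 0.125·3 + 0.125·3 + 0.125·3 + 0.5·1 + 0.125·3; summed, H = 2.000 bits.
Mean RT = a + bH = 315 + 105·2.000 = 525.00 ms.

525 ms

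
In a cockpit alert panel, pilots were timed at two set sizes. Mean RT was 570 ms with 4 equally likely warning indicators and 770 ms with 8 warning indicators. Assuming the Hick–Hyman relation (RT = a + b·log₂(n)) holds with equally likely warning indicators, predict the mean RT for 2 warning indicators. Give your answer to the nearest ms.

With log₂ n on the abscissa the relation is linear; from the two conditions:
  b = (770 − 570) / (log₂ 8 − log₂ 4) = 200 / (3 − 2) = 200 ms/bit
  a = 570 − 200 × 2 = 170 ms
Then RT(2) = 170 + 200 × log₂ 2 = 170 + 200 × 1 ≈ 370.000 ms.

370 ms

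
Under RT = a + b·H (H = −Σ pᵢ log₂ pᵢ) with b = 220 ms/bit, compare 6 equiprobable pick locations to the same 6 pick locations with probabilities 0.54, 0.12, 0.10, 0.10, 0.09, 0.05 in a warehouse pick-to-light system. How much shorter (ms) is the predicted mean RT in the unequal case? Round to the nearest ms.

120 ms

Equiprobable entropy H₀ = log₂ 6 = 2.5850 bits.
Skewed entropy H = −Σ pᵢ log₂ pᵢ = 2.0402 bits.
ΔRT = b·(H₀ − H) = 220 × 0.5447 = 119.84 ms.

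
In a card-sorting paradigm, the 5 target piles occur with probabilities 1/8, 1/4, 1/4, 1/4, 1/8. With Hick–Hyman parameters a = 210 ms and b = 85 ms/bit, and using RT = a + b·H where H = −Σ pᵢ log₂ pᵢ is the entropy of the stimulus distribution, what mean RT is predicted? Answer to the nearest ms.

401 ms

H = −Σ pᵢ log₂ pᵢ = 0.125·3 + 0.25·2 + 0.25·2 + 0.25·2 + 0.125·3 = 2.250 bits.
RT = 210 + 85 × 2.250 = 401.25 ms.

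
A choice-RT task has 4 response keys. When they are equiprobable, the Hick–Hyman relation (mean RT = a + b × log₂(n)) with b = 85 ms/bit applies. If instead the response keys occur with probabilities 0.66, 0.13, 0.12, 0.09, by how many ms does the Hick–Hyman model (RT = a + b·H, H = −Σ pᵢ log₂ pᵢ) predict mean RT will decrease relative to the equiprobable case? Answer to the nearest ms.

46 ms

Equiprobable entropy H₀ = log₂ 4 = 2.0000 bits.
Skewed entropy H = −Σ pᵢ log₂ pᵢ = 1.4580 bits.
ΔRT = b·(H₀ − H) = 85 × 0.5420 = 46.07 ms.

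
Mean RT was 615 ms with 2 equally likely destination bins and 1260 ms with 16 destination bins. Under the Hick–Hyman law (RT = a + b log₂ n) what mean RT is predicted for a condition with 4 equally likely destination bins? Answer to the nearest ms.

Solve the two-equation system in a and b:
  b = (1260 − 615) / (log₂ 16 − log₂ 2) = 645 / (4 − 1) = 215 ms/bit
  a = 615 − 215 × 1 = 400 ms
Then RT(4) = 400 + 215 × log₂ 4 = 400 + 215 × 2 ≈ 830.000 ms.

830 ms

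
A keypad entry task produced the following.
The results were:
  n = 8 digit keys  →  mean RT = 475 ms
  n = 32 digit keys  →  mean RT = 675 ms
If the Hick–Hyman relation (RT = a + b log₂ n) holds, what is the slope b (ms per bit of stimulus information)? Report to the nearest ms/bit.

100 ms/bit

b = (RT₂ − RT₁)/(log₂ n₂ − log₂ n₁) = (675 − 475)/(5 − 3) = 100 ms/bit.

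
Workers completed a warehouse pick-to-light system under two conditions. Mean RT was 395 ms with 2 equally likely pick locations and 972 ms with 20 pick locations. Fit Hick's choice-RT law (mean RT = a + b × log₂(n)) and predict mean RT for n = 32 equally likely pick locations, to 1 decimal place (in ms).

Solve the two-equation system in a and b:
  b = (972 − 395) / (log₂ 20 − log₂ 2) = 577 / (4.3219 − 1) = 173.694 ms/bit
  a = 395 − 173.694 × 1 = 221.306 ms
Then RT(32) = 221.306 + 173.694 × log₂ 32 = 221.306 + 173.694 × 5 ≈ 1089.777 ms.

1089.8 ms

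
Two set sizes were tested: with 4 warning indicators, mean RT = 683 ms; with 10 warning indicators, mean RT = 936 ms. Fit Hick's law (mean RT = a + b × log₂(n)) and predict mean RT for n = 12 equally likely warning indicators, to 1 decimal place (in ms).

986.3 ms

With log₂ n on the abscissa the relation is linear; from the two conditions:
  b = (936 − 683) / (log₂ 10 − log₂ 4) = 253 / (3.3219 − 2) = 191.387 ms/bit
  a = 683 − 191.387 × 2 = 300.226 ms
Then RT(12) = 300.226 + 191.387 × log₂ 12 = 300.226 + 191.387 × 3.5850 ≈ 986.341 ms.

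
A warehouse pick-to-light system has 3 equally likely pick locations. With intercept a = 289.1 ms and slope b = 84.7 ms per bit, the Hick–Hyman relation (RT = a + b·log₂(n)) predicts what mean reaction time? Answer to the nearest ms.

423 ms

log₂(3) = 1.5850 bits, so RT = 289.1 + 84.7 × 1.5850 ≈ 423.346 ms.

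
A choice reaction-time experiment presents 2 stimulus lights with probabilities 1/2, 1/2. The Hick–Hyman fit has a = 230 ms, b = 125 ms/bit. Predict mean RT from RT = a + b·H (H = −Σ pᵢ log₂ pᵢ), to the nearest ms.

355 ms

H = −Σ pᵢ log₂ pᵢ = 0.5·1 + 0.5·1 = 1.000 bits.
RT = 230 + 125 × 1.000 = 355.00 ms.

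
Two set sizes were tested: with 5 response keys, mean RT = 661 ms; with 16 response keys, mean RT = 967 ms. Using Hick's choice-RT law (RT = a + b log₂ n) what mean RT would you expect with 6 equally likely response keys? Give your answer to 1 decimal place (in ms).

709.0 ms

Fit slope and intercept:
  b = (967 − 661) / (log₂ 16 − log₂ 5) = 306 / (4 − 2.3219) = 182.352 ms/bit
  a = 661 − 182.352 × 2.3219 = 237.591 ms
Then RT(6) = 237.591 + 182.352 × log₂ 6 = 237.591 + 182.352 × 2.5850 ≈ 708.965 ms.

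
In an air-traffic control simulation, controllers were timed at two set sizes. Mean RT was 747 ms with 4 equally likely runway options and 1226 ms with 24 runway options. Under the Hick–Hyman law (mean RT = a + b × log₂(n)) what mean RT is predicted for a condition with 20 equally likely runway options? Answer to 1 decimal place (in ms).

1177.3 ms

With log₂ n on the abscissa the relation is linear; from the two conditions:
  b = (1226 − 747) / (log₂ 24 − log₂ 4) = 479 / (4.5850 − 2) = 185.302 ms/bit
  a = 747 − 185.302 × 2 = 376.395 ms
Then RT(20) = 376.395 + 185.302 × log₂ 20 = 376.395 + 185.302 × 4.3219 ≈ 1177.259 ms.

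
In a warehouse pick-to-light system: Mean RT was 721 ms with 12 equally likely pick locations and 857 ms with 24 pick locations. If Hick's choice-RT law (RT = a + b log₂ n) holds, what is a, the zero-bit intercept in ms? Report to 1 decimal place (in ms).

233.4 ms

The slope on a log₂ axis is (857 − 721) / (4.5850 − 3.5850) = 136.000 ms/bit.
a = RT₁ − b·log₂ n₁ = 721 − 136.000 × 3.5850 = 233.445 ms.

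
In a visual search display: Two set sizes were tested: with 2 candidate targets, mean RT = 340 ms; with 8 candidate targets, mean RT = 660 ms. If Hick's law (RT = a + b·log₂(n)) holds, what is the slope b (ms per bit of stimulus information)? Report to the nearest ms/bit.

160 ms/bit

b = (RT₂ − RT₁)/(log₂ n₂ − log₂ n₁) = (660 − 340)/(3 − 1) = 160 ms/bit.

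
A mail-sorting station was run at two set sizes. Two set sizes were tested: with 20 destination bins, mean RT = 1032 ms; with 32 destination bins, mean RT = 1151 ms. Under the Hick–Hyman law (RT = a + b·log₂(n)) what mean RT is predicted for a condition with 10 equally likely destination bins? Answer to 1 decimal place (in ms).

Solve the two-equation system in a and b:
  b = (1151 − 1032) / (log₂ 32 − log₂ 20) = 119 / (5 − 4.3219) = 175.498 ms/bit
  a = 1032 − 175.498 × 4.3219 = 273.512 ms
Then RT(10) = 273.512 + 175.498 × log₂ 10 = 273.512 + 175.498 × 3.3219 ≈ 856.502 ms.

856.5 ms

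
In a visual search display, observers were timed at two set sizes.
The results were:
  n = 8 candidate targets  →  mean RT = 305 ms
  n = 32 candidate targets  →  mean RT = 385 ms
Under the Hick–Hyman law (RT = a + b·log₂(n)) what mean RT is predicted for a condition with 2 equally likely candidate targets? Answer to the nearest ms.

225 ms

With log₂ n on the abscissa the relation is linear; from the two conditions:
  b = (385 − 305) / (log₂ 32 − log₂ 8) = 80 / (5 − 3) = 40 ms/bit
  a = 305 − 40 × 3 = 185 ms
Then RT(2) = 185 + 40 × log₂ 2 = 185 + 40 × 1 ≈ 225.000 ms.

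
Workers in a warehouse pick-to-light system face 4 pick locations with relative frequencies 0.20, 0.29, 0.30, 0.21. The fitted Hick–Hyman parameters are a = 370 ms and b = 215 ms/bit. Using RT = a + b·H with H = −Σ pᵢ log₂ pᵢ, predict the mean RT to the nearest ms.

Entropy contributions −pᵢ log₂ pᵢ: 0.4644, 0.5179, 0.5211, 0.4728; sum H = 1.9762 bits.
RT = a + bH = 370 + 215·1.9762 = 794.88 ms.

795 ms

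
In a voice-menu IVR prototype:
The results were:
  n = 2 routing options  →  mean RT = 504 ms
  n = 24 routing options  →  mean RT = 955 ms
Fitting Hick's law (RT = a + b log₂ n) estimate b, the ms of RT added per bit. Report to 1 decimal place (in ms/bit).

125.8 ms/bit

Slope: b = (955 − 504) / (log₂ 24 − log₂ 2) = 451/3.5850 = 125.803 ms/bit.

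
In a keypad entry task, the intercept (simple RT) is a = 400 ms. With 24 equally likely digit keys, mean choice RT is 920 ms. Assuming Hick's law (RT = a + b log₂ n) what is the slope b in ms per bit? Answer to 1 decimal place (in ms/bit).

log₂(24) = 4.5850 bits.
b = (RT − a)/log₂ n = (920 − 400) / 4.5850 = 113.414 ms/bit.

113.4 ms/bit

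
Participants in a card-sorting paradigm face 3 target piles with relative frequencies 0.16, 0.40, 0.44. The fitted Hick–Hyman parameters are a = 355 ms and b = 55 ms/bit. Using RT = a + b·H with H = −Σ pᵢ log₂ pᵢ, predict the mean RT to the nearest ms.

436 ms

Entropy contributions −pᵢ log₂ pᵢ: 0.4230, 0.5288, 0.5211; sum H = 1.4729 bits.
RT = a + bH = 355 + 55·1.4729 = 436.01 ms.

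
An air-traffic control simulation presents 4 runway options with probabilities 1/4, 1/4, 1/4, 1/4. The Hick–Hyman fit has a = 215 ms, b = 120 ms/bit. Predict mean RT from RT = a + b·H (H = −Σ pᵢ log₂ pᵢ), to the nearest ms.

Each term −pᵢ log₂ pᵢ: 0.25·2 + 0.25·2 + 0.25·2 + 0.25·2; summed, H = 2.000 bits.
Mean RT = a + bH = 215 + 120·2.000 = 455.00 ms.

455 ms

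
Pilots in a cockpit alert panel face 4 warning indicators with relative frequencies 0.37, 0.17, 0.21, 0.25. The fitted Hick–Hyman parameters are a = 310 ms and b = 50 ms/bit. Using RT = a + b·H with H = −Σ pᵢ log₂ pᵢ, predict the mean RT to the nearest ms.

H = 0.37·log₂(1/0.37) + 0.17·log₂(1/0.17) + 0.21·log₂(1/0.21) + 0.25·log₂(1/0.25) = 1.9381 bits.
RT = 310 + 50 × 1.9381 = 406.91 ms.

407 ms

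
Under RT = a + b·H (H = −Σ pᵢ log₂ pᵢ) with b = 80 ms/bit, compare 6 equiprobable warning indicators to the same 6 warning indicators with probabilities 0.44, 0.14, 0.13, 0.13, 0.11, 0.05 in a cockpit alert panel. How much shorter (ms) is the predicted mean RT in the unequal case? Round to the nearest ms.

The RT saving is b·ΔH. Equiprobable H₀ = log₂(6) = 2.5850 bits; with the given probabilities H = 2.2499 bits.
b·(H₀ − H) = 80 × (2.5850 − 2.2499) = 26.80 ms.

27 ms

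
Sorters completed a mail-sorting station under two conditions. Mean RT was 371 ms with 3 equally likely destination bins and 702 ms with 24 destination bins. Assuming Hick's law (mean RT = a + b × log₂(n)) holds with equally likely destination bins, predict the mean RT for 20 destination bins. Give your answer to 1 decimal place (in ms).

673.0 ms

Solve the two-equation system in a and b:
  b = (702 − 371) / (log₂ 24 − log₂ 3) = 331 / (4.5850 − 1.5850) = 110.333 ms/bit
  a = 371 − 110.333 × 1.5850 = 196.126 ms
Then RT(20) = 196.126 + 110.333 × log₂ 20 = 196.126 + 110.333 × 4.3219 ≈ 672.979 ms.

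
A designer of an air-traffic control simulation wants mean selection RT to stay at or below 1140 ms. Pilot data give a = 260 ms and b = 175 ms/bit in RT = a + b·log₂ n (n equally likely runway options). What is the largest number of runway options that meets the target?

Information budget: (1140 − 260)/175 = 5.0286 bits, so n ≤ 2^5.0286 = 32.640 → at most 32.

32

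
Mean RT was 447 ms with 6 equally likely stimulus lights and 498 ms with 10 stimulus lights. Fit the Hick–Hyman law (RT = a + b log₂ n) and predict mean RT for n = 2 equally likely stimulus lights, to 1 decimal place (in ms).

337.3 ms

With log₂ n on the abscissa the relation is linear; from the two conditions:
  b = (498 − 447) / (log₂ 10 − log₂ 6) = 51 / (3.3219 − 2.5850) = 69.203 ms/bit
  a = 447 − 69.203 × 2.5850 = 268.114 ms
Then RT(2) = 268.114 + 69.203 × log₂ 2 = 268.114 + 69.203 × 1 ≈ 337.316 ms.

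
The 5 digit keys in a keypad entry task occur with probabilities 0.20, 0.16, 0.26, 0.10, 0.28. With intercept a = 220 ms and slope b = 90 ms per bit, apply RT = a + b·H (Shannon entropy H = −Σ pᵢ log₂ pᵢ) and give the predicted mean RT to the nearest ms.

422 ms

H = 0.20·log₂(1/0.20) + 0.16·log₂(1/0.16) + 0.26·log₂(1/0.26) + 0.10·log₂(1/0.10) + 0.28·log₂(1/0.28) = 2.2391 bits.
RT = 220 + 90 × 2.2391 = 421.52 ms.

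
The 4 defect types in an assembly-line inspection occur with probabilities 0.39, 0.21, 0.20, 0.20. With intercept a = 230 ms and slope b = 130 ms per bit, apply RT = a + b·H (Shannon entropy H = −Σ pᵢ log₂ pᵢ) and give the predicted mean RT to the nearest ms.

481 ms

H = 0.39·log₂(1/0.39) + 0.21·log₂(1/0.21) + 0.20·log₂(1/0.20) + 0.20·log₂(1/0.20) = 1.9314 bits.
RT = 230 + 130 × 1.9314 = 481.08 ms.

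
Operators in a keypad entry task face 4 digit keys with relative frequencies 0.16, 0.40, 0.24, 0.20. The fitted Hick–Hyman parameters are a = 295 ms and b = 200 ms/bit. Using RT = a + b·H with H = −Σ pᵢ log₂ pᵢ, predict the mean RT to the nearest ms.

Entropy contributions −pᵢ log₂ pᵢ: 0.4230, 0.5288, 0.4941, 0.4644; sum H = 1.9103 bits.
RT = a + bH = 295 + 200·1.9103 = 677.06 ms.

677 ms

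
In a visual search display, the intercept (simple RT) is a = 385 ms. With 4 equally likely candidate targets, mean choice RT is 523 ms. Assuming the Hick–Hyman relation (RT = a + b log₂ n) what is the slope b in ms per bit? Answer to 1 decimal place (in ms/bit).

log₂(4) = 2 bits.
b = (RT − a)/log₂ n = (523 − 385) / 2 = 69.000 ms/bit.

69.0 ms/bit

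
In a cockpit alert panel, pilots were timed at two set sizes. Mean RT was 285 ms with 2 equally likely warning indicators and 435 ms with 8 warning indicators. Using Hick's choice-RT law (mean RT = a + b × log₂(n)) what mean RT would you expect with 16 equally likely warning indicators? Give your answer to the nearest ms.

Solve the two-equation system in a and b:
  b = (435 − 285) / (log₂ 8 − log₂ 2) = 150 / (3 − 1) = 75 ms/bit
  a = 285 − 75 × 1 = 210 ms
Then RT(16) = 210 + 75 × log₂ 16 = 210 + 75 × 4 ≈ 510.000 ms.

510 ms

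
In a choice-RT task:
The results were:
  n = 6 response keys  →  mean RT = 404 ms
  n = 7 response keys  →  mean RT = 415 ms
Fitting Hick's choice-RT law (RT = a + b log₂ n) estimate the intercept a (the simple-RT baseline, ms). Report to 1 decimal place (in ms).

b = (RT₂ − RT₁)/(log₂ n₂ − log₂ n₁) = (415 − 404)/(2.8074 − 2.5850) = 49.462 ms/bit.
a = RT₁ − b·log₂ n₁ = 404 − 49.462 × 2.5850 = 276.142 ms.

276.1 ms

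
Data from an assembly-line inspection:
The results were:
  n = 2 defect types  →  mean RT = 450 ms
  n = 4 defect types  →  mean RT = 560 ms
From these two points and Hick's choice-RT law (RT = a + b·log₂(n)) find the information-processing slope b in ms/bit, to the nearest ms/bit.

The slope on a log₂ axis is (560 − 450) / (2 − 1) = 110 ms/bit.

110 ms/bit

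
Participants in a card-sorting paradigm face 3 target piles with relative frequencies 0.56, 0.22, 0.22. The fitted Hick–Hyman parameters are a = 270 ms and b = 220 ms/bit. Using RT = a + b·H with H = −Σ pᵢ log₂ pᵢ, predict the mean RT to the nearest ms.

Entropy contributions −pᵢ log₂ pᵢ: 0.4684, 0.4806, 0.4806; sum H = 1.4296 bits.
RT = a + bH = 270 + 220·1.4296 = 584.51 ms.

585 ms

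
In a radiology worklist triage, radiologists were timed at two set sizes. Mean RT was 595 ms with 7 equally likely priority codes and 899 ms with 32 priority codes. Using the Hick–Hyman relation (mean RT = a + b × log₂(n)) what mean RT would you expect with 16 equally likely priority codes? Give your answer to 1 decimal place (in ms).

760.4 ms

Solve the two-equation system in a and b:
  b = (899 − 595) / (log₂ 32 − log₂ 7) = 304 / (5 − 2.8074) = 138.645 ms/bit
  a = 595 − 138.645 × 2.8074 = 205.773 ms
Then RT(16) = 205.773 + 138.645 × log₂ 16 = 205.773 + 138.645 × 4 ≈ 760.355 ms.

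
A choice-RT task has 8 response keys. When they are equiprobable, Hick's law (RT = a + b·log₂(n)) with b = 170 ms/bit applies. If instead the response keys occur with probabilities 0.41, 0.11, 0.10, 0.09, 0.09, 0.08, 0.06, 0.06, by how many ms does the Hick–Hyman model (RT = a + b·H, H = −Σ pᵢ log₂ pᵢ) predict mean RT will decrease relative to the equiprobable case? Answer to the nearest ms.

Equiprobable entropy H₀ = log₂ 8 = 3.0000 bits.
Skewed entropy H = −Σ pᵢ log₂ pᵢ = 2.6137 bits.
ΔRT = b·(H₀ − H) = 170 × 0.3863 = 65.66 ms.

66 ms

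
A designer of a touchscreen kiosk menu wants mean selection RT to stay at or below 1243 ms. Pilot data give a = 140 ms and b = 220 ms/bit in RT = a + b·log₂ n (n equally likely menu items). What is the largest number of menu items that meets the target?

32

Information budget: (1243 − 140)/220 = 5.0136 bits, so n ≤ 2^5.0136 = 32.304 → at most 32.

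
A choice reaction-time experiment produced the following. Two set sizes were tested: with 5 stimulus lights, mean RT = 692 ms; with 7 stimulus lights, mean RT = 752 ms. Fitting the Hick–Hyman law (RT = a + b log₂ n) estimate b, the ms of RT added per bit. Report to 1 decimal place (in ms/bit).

123.6 ms/bit

The slope on a log₂ axis is (752 − 692) / (2.8074 − 2.3219) = 123.603 ms/bit.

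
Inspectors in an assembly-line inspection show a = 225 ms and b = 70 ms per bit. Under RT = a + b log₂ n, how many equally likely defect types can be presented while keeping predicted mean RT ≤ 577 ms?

Information budget: (577 − 225)/70 = 5.0286 bits, so n ≤ 2^5.0286 = 32.640 → at most 32.

32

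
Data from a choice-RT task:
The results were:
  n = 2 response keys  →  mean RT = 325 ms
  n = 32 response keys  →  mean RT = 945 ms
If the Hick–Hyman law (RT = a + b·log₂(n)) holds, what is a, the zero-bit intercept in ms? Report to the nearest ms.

The slope on a log₂ axis is (945 − 325) / (5 − 1) = 155 ms/bit.
Intercept: a = 325 − 155·log₂(2) = 170.000 ms.

170 ms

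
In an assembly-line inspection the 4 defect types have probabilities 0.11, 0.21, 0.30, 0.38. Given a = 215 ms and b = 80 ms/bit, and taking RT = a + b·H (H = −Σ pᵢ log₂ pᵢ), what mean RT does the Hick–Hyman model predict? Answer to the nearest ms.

365 ms

H = 0.11·log₂(1/0.11) + 0.21·log₂(1/0.21) + 0.30·log₂(1/0.30) + 0.38·log₂(1/0.38) = 1.8747 bits.
RT = 215 + 80 × 1.8747 = 364.97 ms.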